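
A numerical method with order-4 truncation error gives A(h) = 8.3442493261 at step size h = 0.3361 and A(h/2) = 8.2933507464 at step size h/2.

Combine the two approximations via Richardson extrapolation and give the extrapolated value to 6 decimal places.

8.289958

The method has order 4: 2^4 = 16.
Top: 16(8.2933507464) − (8.3442493261) = 124.3493626163
Divide by 2^4 − 1 = 15.
R = 124.3493626163/15 = 8.2899575078
Correction |R − A(h/2)| = 3.393e-03; gap |A(h/2) − A(h)| = 5.090e-02.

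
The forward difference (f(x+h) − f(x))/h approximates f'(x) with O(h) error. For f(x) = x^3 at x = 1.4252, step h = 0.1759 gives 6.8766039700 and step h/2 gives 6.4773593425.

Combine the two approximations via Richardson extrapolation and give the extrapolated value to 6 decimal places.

6.078115

With r = 1 the leading error scales as h^1, so the weight is 2^1 = 2.
2^1*A(h/2) = 12.9547186850; minus A(h) gives 6.0781147150.
Divide by 2^1 − 1 = 1.
R = 6.0781147150/1 = 6.0781147150
Gap between inputs: 3.992e-01; correction applied: −0.3992446275.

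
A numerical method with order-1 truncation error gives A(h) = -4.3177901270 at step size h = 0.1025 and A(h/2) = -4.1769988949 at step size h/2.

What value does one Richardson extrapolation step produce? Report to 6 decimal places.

Order 1 gives 2^r = 2 and 2^r − 1 = 1.
2^1 × A(h/2) = -8.3539977898; minus A(h) gives -4.0362076628.
Divide by 2^1 − 1 = 1.
R = (-4.0362076628)/1 = -4.0362076628
Correction |R − A(h/2)| = 1.408e-01; gap |A(h/2) − A(h)| = 1.408e-01.

-4.036208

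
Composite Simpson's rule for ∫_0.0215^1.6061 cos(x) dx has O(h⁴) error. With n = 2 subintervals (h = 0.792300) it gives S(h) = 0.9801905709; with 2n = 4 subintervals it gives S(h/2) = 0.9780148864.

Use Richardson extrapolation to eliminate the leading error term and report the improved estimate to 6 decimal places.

Method order is 4; weight 2^4 = 16.
Top: 16(0.9780148864) − (0.9801905709) = 14.6680476115
Divide by 2^4 − 1 = 15.
So the Richardson estimate is 0.9778698408.

0.977870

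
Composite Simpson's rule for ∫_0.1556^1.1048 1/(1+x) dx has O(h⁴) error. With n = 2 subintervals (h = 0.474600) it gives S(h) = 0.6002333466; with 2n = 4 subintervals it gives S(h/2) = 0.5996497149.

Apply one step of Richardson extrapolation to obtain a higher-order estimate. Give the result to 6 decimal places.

Leading term ∝ h^4; use weight 16 = 2^4.
Top: 16(0.5996497149) − (0.6002333466) = 8.9941620918
Divide by 2^4 − 1 = 15.
8.9941620918 ÷ 15 = 0.5996108061

0.599611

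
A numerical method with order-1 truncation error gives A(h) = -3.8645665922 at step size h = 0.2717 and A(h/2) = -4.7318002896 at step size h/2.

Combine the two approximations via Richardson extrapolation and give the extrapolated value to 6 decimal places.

-5.599034

r = 1, so 2^r = 2.
2×(-4.7318002896) − (-3.8645665922) = -5.5990339870
Divide by 2^1 − 1 = 1.
(2×(-4.7318002896) − (-3.8645665922))/(2 − 1) = -5.5990339870
Correction |R − A(h/2)| = 8.672e-01; gap |A(h/2) − A(h)| = 8.672e-01.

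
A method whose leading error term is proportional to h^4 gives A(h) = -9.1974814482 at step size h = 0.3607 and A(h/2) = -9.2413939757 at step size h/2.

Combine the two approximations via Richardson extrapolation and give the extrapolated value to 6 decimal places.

-9.244321

r = 4, so 2^r = 16.
Difference of the inputs: -9.2413939757 − (-9.1974814482) = -0.0439125275
Correction (A(h/2) − A(h))/(16 − 1) = (-0.0439125275)/15 = -0.0029275018
R = -9.2413939757 − 0.0029275018 = -9.2443214775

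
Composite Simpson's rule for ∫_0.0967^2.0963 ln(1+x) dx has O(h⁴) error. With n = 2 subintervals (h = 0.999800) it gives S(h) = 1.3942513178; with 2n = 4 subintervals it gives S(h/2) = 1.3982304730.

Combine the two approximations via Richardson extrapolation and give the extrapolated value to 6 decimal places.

Order 4 gives 2^r = 16 and 2^r − 1 = 15.
16×1.3982304730 = 22.3716875680; subtract 1.3942513178 → 20.9774362502
20.9774362502 ÷ 15 = 1.3984957500

1.398496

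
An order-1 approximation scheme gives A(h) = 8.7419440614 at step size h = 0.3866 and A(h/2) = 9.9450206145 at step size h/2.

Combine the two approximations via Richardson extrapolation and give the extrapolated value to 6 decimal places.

r = 1, so 2^r = 2.
Weighted: 19.8900412290 − 8.7419440614 = 11.1480971676
11.1480971676 ÷ 1 = 11.1480971676
Shift from A(h/2): +1.2030765531.

11.148097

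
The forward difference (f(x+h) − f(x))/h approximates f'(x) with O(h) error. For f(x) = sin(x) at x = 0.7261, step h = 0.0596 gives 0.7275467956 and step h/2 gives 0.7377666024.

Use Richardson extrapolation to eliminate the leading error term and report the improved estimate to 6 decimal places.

Leading term ∝ h^1; use weight 2 = 2^1.
2×0.7377666024 − 0.7275467956 = 0.7479864092
Divide by 2^1 − 1 = 1.
So the Richardson estimate is 0.7479864092.
Correction |R − A(h/2)| = 1.022e-02; gap |A(h/2) − A(h)| = 1.022e-02.

0.747986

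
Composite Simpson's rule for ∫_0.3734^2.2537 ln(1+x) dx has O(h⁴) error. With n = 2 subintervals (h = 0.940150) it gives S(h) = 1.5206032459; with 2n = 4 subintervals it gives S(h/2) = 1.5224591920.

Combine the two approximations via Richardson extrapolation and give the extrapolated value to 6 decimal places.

r = 4, so 2^r = 16.
Top: 16(1.5224591920) − (1.5206032459) = 22.8387438261
Denominator 16 − 1 = 15.
(16 × 1.5224591920 − 1.5206032459)/(16 − 1) = 1.5225829217

1.522583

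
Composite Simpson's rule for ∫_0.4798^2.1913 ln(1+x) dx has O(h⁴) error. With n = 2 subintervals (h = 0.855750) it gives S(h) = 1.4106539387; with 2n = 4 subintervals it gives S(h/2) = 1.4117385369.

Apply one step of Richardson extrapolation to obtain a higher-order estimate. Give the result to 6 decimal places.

1.411811

Order 4 gives 2^r = 16 and 2^r − 1 = 15.
16·1.4117385369 − 1.4106539387 = 21.1771626517
Extrapolated: 21.1771626517 / 15 = 1.4118108434
Gap between inputs: 1.085e-03; correction applied: +0.0000723065.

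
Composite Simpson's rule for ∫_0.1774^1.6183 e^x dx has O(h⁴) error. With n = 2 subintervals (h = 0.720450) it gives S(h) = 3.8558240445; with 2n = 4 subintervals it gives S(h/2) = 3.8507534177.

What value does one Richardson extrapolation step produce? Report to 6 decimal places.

3.850415

Error is O(h^4); halving h shrinks it by 2^4 = 16.
Numerator 16*A(h/2) − A(h) = 16*3.8507534177 − 3.8558240445 = 57.7562306387
Denominator 16 − 1 = 15.
(16*3.8507534177 − 3.8558240445)/(16 − 1) = 3.8504153759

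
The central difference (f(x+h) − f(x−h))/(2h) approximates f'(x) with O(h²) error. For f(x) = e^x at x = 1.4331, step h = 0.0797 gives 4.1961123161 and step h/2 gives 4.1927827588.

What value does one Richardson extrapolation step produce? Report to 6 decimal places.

4.191673

Method order is 2; weight 2^2 = 4.
4×4.1927827588 − 4.1961123161 = 12.5750187191
12.5750187191 ÷ 3 = 4.1916729064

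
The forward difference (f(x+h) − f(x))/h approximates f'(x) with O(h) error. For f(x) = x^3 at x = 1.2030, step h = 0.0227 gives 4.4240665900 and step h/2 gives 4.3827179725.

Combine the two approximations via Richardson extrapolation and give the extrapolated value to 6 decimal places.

r = 1: numerator weight 2, denominator 1.
Top: 2(4.3827179725) − (4.4240665900) = 4.3413693550
Divide by 2^1 − 1 = 1.
R = 4.3413693550/1 = 4.3413693550
Shift from A(h/2): −0.0413486175.

4.341369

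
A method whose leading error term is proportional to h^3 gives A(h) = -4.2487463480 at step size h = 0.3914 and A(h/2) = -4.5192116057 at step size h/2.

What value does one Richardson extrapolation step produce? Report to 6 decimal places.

-4.557849

r = 3, so 2^r = 8.
8*(-4.5192116057) = -36.1536928456; subtract (-4.2487463480) → -31.9049464976
Divide by 2^3 − 1 = 7.
R = (-31.9049464976)/7 = -4.5578494997
Shift from A(h/2): −0.0386378940.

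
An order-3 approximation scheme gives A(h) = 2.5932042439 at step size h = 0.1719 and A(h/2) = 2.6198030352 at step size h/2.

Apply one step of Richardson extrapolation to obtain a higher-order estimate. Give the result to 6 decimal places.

2.623603

Error is O(h^3); halving h shrinks it by 2^3 = 8.
Difference of the inputs: 2.6198030352 − 2.5932042439 = 0.0265987913
Correction (A(h/2) − A(h))/(8 − 1) = 0.0265987913/7 = 0.0037998273
R = A(h/2) + (A(h/2) − A(h))/7 = 2.6198030352 + 0.0037998273 = 2.6236028625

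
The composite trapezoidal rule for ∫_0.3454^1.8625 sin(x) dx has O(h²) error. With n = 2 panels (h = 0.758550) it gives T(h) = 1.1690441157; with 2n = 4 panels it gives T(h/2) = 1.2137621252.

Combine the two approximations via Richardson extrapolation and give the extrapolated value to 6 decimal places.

1.228668

r = 2: numerator weight 4, denominator 3.
A(h/2) − A(h) = 1.2137621252 − 1.1690441157 = 0.0447180095
Correction (A(h/2) − A(h))/(4 − 1) = 0.0447180095/3 = 0.0149060032
R = 1.2137621252 + 0.0149060032 = 1.2286681284
Shift from A(h/2): +0.0149060032.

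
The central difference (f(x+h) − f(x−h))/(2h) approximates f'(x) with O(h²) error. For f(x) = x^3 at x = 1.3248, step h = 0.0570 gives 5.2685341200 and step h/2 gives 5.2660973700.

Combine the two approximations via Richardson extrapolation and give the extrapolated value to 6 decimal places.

5.265285

With r = 2 the leading error scales as h^2, so the weight is 2^2 = 4.
2^2*A(h/2) = 21.0643894800; minus A(h) gives 15.7958553600.
Extrapolated: 15.7958553600 / 3 = 5.2652851200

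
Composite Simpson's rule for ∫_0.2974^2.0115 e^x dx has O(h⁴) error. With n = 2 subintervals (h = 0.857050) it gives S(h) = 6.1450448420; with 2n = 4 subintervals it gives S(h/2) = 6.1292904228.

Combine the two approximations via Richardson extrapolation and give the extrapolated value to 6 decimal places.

Error is O(h^4); halving h shrinks it by 2^4 = 16.
Top: 16(6.1292904228) − (6.1450448420) = 91.9236019228
Denominator 16 − 1 = 15.
Result: 6.1282401282

6.128240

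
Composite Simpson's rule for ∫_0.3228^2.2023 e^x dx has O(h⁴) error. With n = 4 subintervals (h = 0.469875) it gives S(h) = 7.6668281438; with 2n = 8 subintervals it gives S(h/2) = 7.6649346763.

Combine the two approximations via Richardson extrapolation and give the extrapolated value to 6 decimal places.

Error is O(h^4); halving h shrinks it by 2^4 = 16.
Weighted: 122.6389548208 − 7.6668281438 = 114.9721266770
(16 × 7.6649346763 − 7.6668281438)/(16 − 1) = 7.6648084451
Gap between inputs: 1.893e-03; correction applied: −0.0001262312.

7.664808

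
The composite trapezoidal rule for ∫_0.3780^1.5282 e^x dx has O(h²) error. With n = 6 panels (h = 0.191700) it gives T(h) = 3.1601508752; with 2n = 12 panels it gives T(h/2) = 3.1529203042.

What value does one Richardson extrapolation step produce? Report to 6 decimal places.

With r = 2 the leading error scales as h^2, so the weight is 2^2 = 4.
Difference of the inputs: 3.1529203042 − 3.1601508752 = -0.0072305710
Divide by 2^2 − 1 = 3: (-0.0072305710)/3 = -0.0024101903
R = A(h/2) + (A(h/2) − A(h))/3 = 3.1529203042 − 0.0024101903 = 3.1505101139
Correction |R − A(h/2)| = 2.410e-03; gap |A(h/2) − A(h)| = 7.231e-03.

3.150510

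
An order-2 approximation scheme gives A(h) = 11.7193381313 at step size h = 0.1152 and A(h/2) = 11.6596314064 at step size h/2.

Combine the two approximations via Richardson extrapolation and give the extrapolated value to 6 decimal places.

Order 2 gives 2^r = 4 and 2^r − 1 = 3.
A(h/2) − A(h) = 11.6596314064 − 11.7193381313 = -0.0597067249
Divide by 2^2 − 1 = 3: (-0.0597067249)/3 = -0.0199022416
R = 11.6596314064 − 0.0199022416 = 11.6397291648

11.639729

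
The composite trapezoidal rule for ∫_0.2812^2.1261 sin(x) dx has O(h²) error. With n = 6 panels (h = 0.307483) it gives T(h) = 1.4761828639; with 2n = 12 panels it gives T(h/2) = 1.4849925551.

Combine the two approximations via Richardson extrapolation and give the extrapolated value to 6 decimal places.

Error is O(h^2); halving h shrinks it by 2^2 = 4.
Top: 4(1.4849925551) − (1.4761828639) = 4.4637873565
Denominator 4 − 1 = 3.
Result: 1.4879291188
Gap between inputs: 8.810e-03; correction applied: +0.0029365637.

1.487929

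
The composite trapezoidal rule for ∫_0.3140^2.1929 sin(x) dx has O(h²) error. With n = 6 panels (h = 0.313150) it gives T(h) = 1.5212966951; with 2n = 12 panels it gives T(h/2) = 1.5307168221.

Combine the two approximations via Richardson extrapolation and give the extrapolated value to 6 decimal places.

r = 2, so 2^r = 4.
Top: 4(1.5307168221) − (1.5212966951) = 4.6015705933
Denominator 4 − 1 = 3.
Result: 1.5338568644

1.533857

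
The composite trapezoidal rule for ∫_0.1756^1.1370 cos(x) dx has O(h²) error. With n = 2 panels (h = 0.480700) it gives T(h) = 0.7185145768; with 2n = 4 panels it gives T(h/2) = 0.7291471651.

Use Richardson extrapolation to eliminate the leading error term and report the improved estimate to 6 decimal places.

Leading term ∝ h^2; use weight 4 = 2^2.
4 × 0.7291471651 = 2.9165886604; subtract 0.7185145768 → 2.1980740836
(4 × 0.7291471651 − 0.7185145768)/(4 − 1) = 0.7326913612
Correction |R − A(h/2)| = 3.544e-03; gap |A(h/2) − A(h)| = 1.063e-02.

0.732691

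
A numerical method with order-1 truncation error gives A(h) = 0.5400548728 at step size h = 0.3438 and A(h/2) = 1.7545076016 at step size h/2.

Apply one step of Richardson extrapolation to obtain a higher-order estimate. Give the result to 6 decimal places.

2.968960

Error is O(h^1); halving h shrinks it by 2^1 = 2.
Top: 2(1.7545076016) − (0.5400548728) = 2.9689603304
Divide by 2^1 − 1 = 1.
Extrapolated: 2.9689603304 / 1 = 2.9689603304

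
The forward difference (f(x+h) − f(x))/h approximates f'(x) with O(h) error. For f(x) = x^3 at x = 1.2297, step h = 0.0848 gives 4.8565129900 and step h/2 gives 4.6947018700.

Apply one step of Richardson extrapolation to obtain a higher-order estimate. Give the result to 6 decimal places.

4.532891

Order 1 gives 2^r = 2 and 2^r − 1 = 1.
2·4.6947018700 = 9.3894037400; subtract 4.8565129900 → 4.5328907500
R = 4.5328907500/1 = 4.5328907500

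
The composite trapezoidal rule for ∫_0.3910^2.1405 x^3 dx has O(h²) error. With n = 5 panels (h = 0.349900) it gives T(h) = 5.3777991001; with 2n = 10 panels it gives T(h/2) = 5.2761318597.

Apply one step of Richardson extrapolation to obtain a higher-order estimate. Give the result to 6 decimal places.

r = 2, so 2^r = 4.
4·5.2761318597 = 21.1045274388; subtract 5.3777991001 → 15.7267283387
Divide by 2^2 − 1 = 3.
Result: 5.2422427796
Shift from A(h/2): −0.0338890801.

5.242243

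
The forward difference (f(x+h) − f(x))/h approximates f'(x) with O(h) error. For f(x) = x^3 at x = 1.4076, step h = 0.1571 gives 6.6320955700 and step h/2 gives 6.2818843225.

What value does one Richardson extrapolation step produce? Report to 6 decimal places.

With r = 1 the leading error scales as h^1, so the weight is 2^1 = 2.
Top: 2(6.2818843225) − (6.6320955700) = 5.9316730750
Divide by 2^1 − 1 = 1.
(2×6.2818843225 − 6.6320955700)/(2 − 1) = 5.9316730750

5.931673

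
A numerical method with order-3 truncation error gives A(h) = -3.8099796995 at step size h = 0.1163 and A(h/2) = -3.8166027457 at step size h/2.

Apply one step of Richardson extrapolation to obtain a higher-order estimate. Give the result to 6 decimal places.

r = 3, so 2^r = 8.
8*(-3.8166027457) = -30.5328219656; subtract (-3.8099796995) → -26.7228422661
Divide by 2^3 − 1 = 7.
(8*(-3.8166027457) − (-3.8099796995))/(8 − 1) = -3.8175488952

-3.817549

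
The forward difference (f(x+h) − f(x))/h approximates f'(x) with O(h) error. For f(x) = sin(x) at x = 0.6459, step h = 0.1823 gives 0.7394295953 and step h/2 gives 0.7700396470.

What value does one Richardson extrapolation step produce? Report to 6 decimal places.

0.800650

Error is O(h^1); halving h shrinks it by 2^1 = 2.
Difference of the inputs: 0.7700396470 − 0.7394295953 = 0.0306100517
Divide by 2^1 − 1 = 1: 0.0306100517/1 = 0.0306100517
R = 0.7700396470 + 0.0306100517 = 0.8006496987
Shift from A(h/2): +0.0306100517.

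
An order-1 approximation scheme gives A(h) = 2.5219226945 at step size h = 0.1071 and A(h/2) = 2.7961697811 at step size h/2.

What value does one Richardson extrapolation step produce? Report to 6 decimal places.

Leading term ∝ h^1; use weight 2 = 2^1.
2 × 2.7961697811 = 5.5923395622; subtract 2.5219226945 → 3.0704168677
R = 3.0704168677/1 = 3.0704168677

3.070417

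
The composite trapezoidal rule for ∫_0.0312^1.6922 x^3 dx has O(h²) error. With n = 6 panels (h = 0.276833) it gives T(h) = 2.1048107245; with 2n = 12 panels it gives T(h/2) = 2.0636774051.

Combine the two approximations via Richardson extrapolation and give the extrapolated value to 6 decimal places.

2.049966

Leading term ∝ h^2; use weight 4 = 2^2.
4*2.0636774051 = 8.2547096204; subtract 2.1048107245 → 6.1498988959
R = 6.1498988959/3 = 2.0499662986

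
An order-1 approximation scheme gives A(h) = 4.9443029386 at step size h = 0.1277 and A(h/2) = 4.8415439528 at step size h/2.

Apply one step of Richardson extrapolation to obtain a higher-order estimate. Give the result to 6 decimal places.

r = 1: numerator weight 2, denominator 1.
2*4.8415439528 = 9.6830879056; 9.6830879056 − 4.9443029386 = 4.7387849670
4.7387849670 ÷ 1 = 4.7387849670

4.738785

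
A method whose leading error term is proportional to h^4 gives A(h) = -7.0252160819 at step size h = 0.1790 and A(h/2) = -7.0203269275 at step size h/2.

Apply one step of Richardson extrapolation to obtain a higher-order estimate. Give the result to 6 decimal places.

-7.020001

r = 4: numerator weight 16, denominator 15.
Numerator 16×A(h/2) − A(h) = 16×(-7.0203269275) − (-7.0252160819) = -105.3000147581
Extrapolated: (-105.3000147581) / 15 = -7.0200009839
Gap between inputs: 4.889e-03; correction applied: +0.0003259436.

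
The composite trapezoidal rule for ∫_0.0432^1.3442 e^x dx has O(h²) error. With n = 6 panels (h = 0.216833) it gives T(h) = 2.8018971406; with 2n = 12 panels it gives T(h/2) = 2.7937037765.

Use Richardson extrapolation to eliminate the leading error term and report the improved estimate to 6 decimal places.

Order 2 gives 2^r = 4 and 2^r − 1 = 3.
2^2 × A(h/2) = 11.1748151060; minus A(h) gives 8.3729179654.
8.3729179654 ÷ 3 = 2.7909726551

2.790973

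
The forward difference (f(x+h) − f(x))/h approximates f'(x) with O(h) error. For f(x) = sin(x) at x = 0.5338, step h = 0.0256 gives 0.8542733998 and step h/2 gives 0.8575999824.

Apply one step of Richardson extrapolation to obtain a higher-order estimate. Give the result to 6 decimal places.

0.860927

With r = 1 the leading error scales as h^1, so the weight is 2^1 = 2.
2^1·A(h/2) = 1.7151999648; minus A(h) gives 0.8609265650.
Extrapolated: 0.8609265650 / 1 = 0.8609265650
Correction |R − A(h/2)| = 3.327e-03; gap |A(h/2) − A(h)| = 3.327e-03.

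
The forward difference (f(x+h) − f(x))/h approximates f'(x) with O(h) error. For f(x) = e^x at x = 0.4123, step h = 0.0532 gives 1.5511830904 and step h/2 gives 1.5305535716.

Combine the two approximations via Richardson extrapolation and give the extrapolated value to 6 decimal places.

1.509924

r = 1: numerator weight 2, denominator 1.
2 × 1.5305535716 − 1.5511830904 = 1.5099240528
Denominator 2 − 1 = 1.
Result: 1.5099240528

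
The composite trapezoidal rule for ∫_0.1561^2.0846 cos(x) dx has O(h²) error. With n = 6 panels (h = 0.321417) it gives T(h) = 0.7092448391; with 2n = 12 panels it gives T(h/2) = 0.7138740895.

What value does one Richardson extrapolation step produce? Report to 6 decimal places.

Leading term ∝ h^2; use weight 4 = 2^2.
4·0.7138740895 = 2.8554963580; subtract 0.7092448391 → 2.1462515189
R = 2.1462515189/3 = 0.7154171730

0.715417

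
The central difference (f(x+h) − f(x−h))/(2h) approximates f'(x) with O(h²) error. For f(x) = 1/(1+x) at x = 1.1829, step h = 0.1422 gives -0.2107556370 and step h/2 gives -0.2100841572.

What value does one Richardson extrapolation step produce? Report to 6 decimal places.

r = 2, so 2^r = 4.
Difference of the inputs: -0.2100841572 − (-0.2107556370) = 0.0006714798
Divide by 2^2 − 1 = 3: 0.0006714798/3 = 0.0002238266
R = -0.2100841572 + 0.0002238266 = -0.2098603306

-0.209860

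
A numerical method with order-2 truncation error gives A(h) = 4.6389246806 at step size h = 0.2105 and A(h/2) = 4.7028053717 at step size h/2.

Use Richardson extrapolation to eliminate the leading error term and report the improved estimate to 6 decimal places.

Error is O(h^2); halving h shrinks it by 2^2 = 4.
Difference of the inputs: 4.7028053717 − 4.6389246806 = 0.0638806911
Divide by 2^2 − 1 = 3: 0.0638806911/3 = 0.0212935637
R = A(h/2) + (A(h/2) − A(h))/3 = 4.7028053717 + 0.0212935637 = 4.7240989354
Shift from A(h/2): +0.0212935637.

4.724099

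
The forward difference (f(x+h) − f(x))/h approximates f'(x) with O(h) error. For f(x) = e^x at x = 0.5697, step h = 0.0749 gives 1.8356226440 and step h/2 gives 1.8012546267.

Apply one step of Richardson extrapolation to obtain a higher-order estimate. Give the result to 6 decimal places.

1.766887

Error is O(h^1); halving h shrinks it by 2^1 = 2.
Numerator 2·A(h/2) − A(h) = 2·1.8012546267 − 1.8356226440 = 1.7668866094
1.7668866094 ÷ 1 = 1.7668866094
Correction |R − A(h/2)| = 3.437e-02; gap |A(h/2) − A(h)| = 3.437e-02.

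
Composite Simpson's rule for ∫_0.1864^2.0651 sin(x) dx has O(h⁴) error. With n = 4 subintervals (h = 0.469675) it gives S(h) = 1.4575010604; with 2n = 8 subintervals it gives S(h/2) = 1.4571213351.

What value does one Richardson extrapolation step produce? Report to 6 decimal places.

With r = 4 the leading error scales as h^4, so the weight is 2^4 = 16.
Numerator 16·A(h/2) − A(h) = 16·1.4571213351 − 1.4575010604 = 21.8564403012
Divide by 2^4 − 1 = 15.
Extrapolated: 21.8564403012 / 15 = 1.4570960201
Gap between inputs: 3.797e-04; correction applied: −0.0000253150.

1.457096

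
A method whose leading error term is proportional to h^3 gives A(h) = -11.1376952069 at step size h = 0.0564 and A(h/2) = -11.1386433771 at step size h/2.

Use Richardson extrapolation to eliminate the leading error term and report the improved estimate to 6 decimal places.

-11.138779

Error is O(h^3); halving h shrinks it by 2^3 = 8.
8 × (-11.1386433771) − (-11.1376952069) = -77.9714518099
Extrapolated: (-77.9714518099) / 7 = -11.1387788300
Correction |R − A(h/2)| = 1.355e-04; gap |A(h/2) − A(h)| = 9.482e-04.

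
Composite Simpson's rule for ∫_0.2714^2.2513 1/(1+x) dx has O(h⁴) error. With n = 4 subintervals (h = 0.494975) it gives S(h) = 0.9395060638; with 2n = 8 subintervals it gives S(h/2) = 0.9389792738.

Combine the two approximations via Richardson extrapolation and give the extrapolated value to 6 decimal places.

Leading term ∝ h^4; use weight 16 = 2^4.
Weighted: 15.0236683808 − 0.9395060638 = 14.0841623170
Extrapolated: 14.0841623170 / 15 = 0.9389441545
Correction |R − A(h/2)| = 3.512e-05; gap |A(h/2) − A(h)| = 5.268e-04.

0.938944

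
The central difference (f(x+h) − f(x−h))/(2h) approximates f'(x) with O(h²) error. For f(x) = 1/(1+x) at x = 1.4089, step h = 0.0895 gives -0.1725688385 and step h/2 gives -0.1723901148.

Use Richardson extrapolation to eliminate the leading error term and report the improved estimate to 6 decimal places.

With r = 2 the leading error scales as h^2, so the weight is 2^2 = 4.
4·(-0.1723901148) − (-0.1725688385) = -0.5169916207
Divide by 2^2 − 1 = 3.
R = (-0.5169916207)/3 = -0.1723305402
Shift from A(h/2): +0.0000595746.

-0.172331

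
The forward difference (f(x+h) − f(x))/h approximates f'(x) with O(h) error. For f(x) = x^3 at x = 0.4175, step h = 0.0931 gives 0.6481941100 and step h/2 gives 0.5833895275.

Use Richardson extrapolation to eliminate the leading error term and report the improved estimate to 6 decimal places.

The method has order 1: 2^1 = 2.
Top: 2(0.5833895275) − (0.6481941100) = 0.5185849450
R = 0.5185849450/1 = 0.5185849450
Correction |R − A(h/2)| = 6.480e-02; gap |A(h/2) − A(h)| = 6.480e-02.

0.518585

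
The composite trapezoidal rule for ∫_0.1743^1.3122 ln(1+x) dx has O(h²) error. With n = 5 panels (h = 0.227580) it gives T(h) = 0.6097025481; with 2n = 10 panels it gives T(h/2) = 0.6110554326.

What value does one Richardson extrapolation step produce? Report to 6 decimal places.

Method order is 2; weight 2^2 = 4.
4 × 0.6110554326 − 0.6097025481 = 1.8345191823
1.8345191823 ÷ 3 = 0.6115063941

0.611506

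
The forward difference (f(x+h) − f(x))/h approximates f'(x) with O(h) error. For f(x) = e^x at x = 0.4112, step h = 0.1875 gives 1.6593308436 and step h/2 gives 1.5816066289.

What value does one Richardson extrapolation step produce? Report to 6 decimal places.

1.503882

r = 1: numerator weight 2, denominator 1.
A(h/2) − A(h) = 1.5816066289 − 1.6593308436 = -0.0777242147
Correction (A(h/2) − A(h))/(2 − 1) = (-0.0777242147)/1 = -0.0777242147
R = A(h/2) + (A(h/2) − A(h))/1 = 1.5816066289 − 0.0777242147 = 1.5038824142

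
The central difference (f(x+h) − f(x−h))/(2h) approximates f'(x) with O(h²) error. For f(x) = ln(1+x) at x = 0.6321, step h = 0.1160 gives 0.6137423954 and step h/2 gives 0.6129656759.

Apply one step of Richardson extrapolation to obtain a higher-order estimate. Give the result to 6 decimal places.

r = 2, so 2^r = 4.
4·0.6129656759 − 0.6137423954 = 1.8381203082
Divide by 2^2 − 1 = 3.
Extrapolated: 1.8381203082 / 3 = 0.6127067694
Correction |R − A(h/2)| = 2.589e-04; gap |A(h/2) − A(h)| = 7.767e-04.

0.612707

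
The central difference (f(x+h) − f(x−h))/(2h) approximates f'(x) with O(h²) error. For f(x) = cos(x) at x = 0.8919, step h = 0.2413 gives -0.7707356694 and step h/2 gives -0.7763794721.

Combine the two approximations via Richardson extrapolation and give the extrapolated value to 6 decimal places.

-0.778261

r = 2, so 2^r = 4.
Weighted: (-3.1055178884) − (-0.7707356694) = -2.3347822190
Divide by 2^2 − 1 = 3.
R = (-2.3347822190)/3 = -0.7782607397
Correction |R − A(h/2)| = 1.881e-03; gap |A(h/2) − A(h)| = 5.644e-03.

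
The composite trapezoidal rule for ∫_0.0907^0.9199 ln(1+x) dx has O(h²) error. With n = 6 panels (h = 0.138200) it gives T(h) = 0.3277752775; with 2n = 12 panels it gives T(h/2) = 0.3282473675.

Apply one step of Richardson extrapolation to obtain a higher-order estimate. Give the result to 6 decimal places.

Method order is 2; weight 2^2 = 4.
Top: 4(0.3282473675) − (0.3277752775) = 0.9852141925
Divide by 2^2 − 1 = 3.
R = 0.9852141925/3 = 0.3284047308

0.328405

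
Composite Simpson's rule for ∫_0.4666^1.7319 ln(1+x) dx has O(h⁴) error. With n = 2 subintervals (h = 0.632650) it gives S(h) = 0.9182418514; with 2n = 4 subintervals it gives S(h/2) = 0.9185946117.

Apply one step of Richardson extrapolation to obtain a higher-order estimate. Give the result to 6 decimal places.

r = 4, so 2^r = 16.
Weighted: 14.6975137872 − 0.9182418514 = 13.7792719358
R = 13.7792719358/15 = 0.9186181291
Shift from A(h/2): +0.0000235174.

0.918618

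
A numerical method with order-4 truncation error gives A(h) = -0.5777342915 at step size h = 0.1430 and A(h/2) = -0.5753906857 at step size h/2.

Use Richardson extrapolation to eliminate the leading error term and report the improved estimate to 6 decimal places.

Leading term ∝ h^4; use weight 16 = 2^4.
Difference of the inputs: -0.5753906857 − (-0.5777342915) = 0.0023436058
Correction (A(h/2) − A(h))/(16 − 1) = 0.0023436058/15 = 0.0001562404
R = -0.5753906857 + 0.0001562404 = -0.5752344453

-0.575234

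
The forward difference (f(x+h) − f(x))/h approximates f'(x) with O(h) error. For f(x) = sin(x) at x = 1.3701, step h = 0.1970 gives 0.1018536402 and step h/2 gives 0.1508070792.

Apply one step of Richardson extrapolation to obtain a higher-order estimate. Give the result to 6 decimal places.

With r = 1 the leading error scales as h^1, so the weight is 2^1 = 2.
Numerator 2·A(h/2) − A(h) = 2·0.1508070792 − 0.1018536402 = 0.1997605182
0.1997605182 ÷ 1 = 0.1997605182

0.199761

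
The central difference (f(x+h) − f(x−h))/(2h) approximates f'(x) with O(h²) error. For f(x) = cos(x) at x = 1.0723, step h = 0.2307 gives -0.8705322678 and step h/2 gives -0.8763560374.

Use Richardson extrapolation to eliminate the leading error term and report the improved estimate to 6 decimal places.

-0.878297

r = 2: numerator weight 4, denominator 3.
Difference of the inputs: -0.8763560374 − (-0.8705322678) = -0.0058237696
Divide by 2^2 − 1 = 3: (-0.0058237696)/3 = -0.0019412565
R = A(h/2) + (A(h/2) − A(h))/3 = -0.8763560374 − 0.0019412565 = -0.8782972939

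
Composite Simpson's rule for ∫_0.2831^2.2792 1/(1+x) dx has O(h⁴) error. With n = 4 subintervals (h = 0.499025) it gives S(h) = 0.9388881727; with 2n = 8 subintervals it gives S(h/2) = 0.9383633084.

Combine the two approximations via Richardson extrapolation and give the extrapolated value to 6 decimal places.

0.938328

With r = 4 the leading error scales as h^4, so the weight is 2^4 = 16.
16*0.9383633084 − 0.9388881727 = 14.0749247617
Divide by 2^4 − 1 = 15.
(16*0.9383633084 − 0.9388881727)/(16 − 1) = 0.9383283174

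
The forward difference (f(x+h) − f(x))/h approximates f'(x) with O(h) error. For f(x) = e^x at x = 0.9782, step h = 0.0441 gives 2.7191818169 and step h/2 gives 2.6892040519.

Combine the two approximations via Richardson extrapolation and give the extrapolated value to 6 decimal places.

Error is O(h^1); halving h shrinks it by 2^1 = 2.
Numerator 2×A(h/2) − A(h) = 2×2.6892040519 − 2.7191818169 = 2.6592262869
(2×2.6892040519 − 2.7191818169)/(2 − 1) = 2.6592262869

2.659226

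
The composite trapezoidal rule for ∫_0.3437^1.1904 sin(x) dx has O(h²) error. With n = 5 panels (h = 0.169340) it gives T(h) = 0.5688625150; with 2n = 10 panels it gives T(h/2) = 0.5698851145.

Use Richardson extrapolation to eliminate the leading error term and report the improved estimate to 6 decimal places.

0.570226

r = 2: numerator weight 4, denominator 3.
Top: 4(0.5698851145) − (0.5688625150) = 1.7106779430
Denominator 4 − 1 = 3.
R = 1.7106779430/3 = 0.5702259810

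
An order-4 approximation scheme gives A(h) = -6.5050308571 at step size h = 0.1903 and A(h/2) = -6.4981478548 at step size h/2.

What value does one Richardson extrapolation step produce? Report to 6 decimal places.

-6.497689

Error is O(h^4); halving h shrinks it by 2^4 = 16.
2^4*A(h/2) = -103.9703656768; minus A(h) gives -97.4653348197.
R = (-97.4653348197)/15 = -6.4976889880
Gap between inputs: 6.883e-03; correction applied: +0.0004588668.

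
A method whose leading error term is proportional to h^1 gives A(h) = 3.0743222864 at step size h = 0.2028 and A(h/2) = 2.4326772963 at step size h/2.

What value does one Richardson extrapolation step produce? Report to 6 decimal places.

Order 1 gives 2^r = 2 and 2^r − 1 = 1.
2*2.4326772963 − 3.0743222864 = 1.7910323062
(2*2.4326772963 − 3.0743222864)/(2 − 1) = 1.7910323062

1.791032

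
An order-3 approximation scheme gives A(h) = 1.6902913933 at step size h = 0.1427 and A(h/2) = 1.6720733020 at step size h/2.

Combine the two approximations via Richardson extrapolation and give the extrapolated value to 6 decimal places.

1.669471

Order 3 gives 2^r = 8 and 2^r − 1 = 7.
8·1.6720733020 − 1.6902913933 = 11.6862950227
R = 11.6862950227/7 = 1.6694707175
Gap between inputs: 1.822e-02; correction applied: −0.0026025845.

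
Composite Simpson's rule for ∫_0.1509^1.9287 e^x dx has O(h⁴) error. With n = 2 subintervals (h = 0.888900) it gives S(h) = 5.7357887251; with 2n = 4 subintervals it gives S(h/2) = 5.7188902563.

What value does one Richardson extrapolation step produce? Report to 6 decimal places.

Error is O(h^4); halving h shrinks it by 2^4 = 16.
Weighted: 91.5022441008 − 5.7357887251 = 85.7664553757
Divide by 2^4 − 1 = 15.
(16 × 5.7188902563 − 5.7357887251)/(16 − 1) = 5.7177636917

5.717764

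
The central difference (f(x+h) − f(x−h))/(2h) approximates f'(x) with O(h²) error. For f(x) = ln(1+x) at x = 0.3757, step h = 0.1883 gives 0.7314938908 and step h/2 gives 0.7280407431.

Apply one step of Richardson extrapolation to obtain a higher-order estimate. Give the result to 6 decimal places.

0.726890

r = 2, so 2^r = 4.
4 × 0.7280407431 = 2.9121629724; subtract 0.7314938908 → 2.1806690816
Divide by 2^2 − 1 = 3.
So the Richardson estimate is 0.7268896939.
Correction |R − A(h/2)| = 1.151e-03; gap |A(h/2) − A(h)| = 3.453e-03.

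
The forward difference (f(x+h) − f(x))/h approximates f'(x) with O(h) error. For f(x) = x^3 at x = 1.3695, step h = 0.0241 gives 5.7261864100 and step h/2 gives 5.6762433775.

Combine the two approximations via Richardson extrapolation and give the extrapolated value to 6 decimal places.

5.626300

Error is O(h^1); halving h shrinks it by 2^1 = 2.
Numerator 2 × A(h/2) − A(h) = 2 × 5.6762433775 − 5.7261864100 = 5.6263003450
Extrapolated: 5.6263003450 / 1 = 5.6263003450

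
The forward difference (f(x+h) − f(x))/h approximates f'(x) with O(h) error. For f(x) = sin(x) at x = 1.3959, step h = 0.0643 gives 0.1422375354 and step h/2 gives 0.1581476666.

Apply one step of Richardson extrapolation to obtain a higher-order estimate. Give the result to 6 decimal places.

0.174058

Method order is 1; weight 2^1 = 2.
2×0.1581476666 = 0.3162953332; subtract 0.1422375354 → 0.1740577978
Divide by 2^1 − 1 = 1.
R = 0.1740577978/1 = 0.1740577978
Shift from A(h/2): +0.0159101312.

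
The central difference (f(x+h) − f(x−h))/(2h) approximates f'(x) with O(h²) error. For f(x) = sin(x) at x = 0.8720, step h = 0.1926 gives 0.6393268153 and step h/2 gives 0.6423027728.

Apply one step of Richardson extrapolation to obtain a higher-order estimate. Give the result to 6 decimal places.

r = 2, so 2^r = 4.
2^2 × A(h/2) = 2.5692110912; minus A(h) gives 1.9298842759.
1.9298842759 ÷ 3 = 0.6432947586
Gap between inputs: 2.976e-03; correction applied: +0.0009919858.

0.643295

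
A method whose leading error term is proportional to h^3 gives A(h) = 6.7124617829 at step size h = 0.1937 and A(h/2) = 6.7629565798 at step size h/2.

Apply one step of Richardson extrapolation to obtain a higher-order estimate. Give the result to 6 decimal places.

6.770170

Error is O(h^3); halving h shrinks it by 2^3 = 8.
8·6.7629565798 = 54.1036526384; 54.1036526384 − 6.7124617829 = 47.3911908555
47.3911908555 ÷ 7 = 6.7701701222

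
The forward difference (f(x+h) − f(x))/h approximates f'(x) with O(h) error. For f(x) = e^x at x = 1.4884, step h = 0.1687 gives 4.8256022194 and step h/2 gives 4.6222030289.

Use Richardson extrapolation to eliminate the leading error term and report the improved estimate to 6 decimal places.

Leading term ∝ h^1; use weight 2 = 2^1.
Top: 2(4.6222030289) − (4.8256022194) = 4.4188038384
(2×4.6222030289 − 4.8256022194)/(2 − 1) = 4.4188038384
Gap between inputs: 2.034e-01; correction applied: −0.2033991905.

4.418804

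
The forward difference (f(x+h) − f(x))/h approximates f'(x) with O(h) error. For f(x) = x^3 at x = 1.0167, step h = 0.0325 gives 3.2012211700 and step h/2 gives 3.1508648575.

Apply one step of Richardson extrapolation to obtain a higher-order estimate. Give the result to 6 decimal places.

Order 1 gives 2^r = 2 and 2^r − 1 = 1.
Top: 2(3.1508648575) − (3.2012211700) = 3.1005085450
Denominator 2 − 1 = 1.
(2 × 3.1508648575 − 3.2012211700)/(2 − 1) = 3.1005085450

3.100509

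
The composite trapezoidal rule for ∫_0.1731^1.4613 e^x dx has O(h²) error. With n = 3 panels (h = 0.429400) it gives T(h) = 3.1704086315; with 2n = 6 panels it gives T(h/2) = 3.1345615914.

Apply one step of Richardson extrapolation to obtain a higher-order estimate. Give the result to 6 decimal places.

Error is O(h^2); halving h shrinks it by 2^2 = 4.
A(h/2) − A(h) = 3.1345615914 − 3.1704086315 = -0.0358470401
Correction (A(h/2) − A(h))/(4 − 1) = (-0.0358470401)/3 = -0.0119490134
R = A(h/2) + (A(h/2) − A(h))/3 = 3.1345615914 − 0.0119490134 = 3.1226125780
Gap between inputs: 3.585e-02; correction applied: −0.0119490134.

3.122613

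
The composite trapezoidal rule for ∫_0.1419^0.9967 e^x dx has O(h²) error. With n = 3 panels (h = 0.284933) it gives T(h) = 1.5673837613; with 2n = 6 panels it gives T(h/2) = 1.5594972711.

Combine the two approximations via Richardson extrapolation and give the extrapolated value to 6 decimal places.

The method has order 2: 2^2 = 4.
Weighted: 6.2379890844 − 1.5673837613 = 4.6706053231
Denominator 4 − 1 = 3.
Result: 1.5568684410

1.556868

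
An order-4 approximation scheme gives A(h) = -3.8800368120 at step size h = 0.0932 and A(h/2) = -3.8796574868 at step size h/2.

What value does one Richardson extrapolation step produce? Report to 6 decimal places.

-3.879632

r = 4: numerator weight 16, denominator 15.
Weighted: (-62.0745197888) − (-3.8800368120) = -58.1944829768
R = (-58.1944829768)/15 = -3.8796321985
Correction |R − A(h/2)| = 2.529e-05; gap |A(h/2) − A(h)| = 3.793e-04.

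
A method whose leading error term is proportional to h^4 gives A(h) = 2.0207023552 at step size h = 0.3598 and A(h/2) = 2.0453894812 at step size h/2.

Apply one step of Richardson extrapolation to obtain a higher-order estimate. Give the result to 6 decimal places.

With r = 4 the leading error scales as h^4, so the weight is 2^4 = 16.
A(h/2) − A(h) = 2.0453894812 − 2.0207023552 = 0.0246871260
Divide by 2^4 − 1 = 15: 0.0246871260/15 = 0.0016458084
R = A(h/2) + (A(h/2) − A(h))/15 = 2.0453894812 + 0.0016458084 = 2.0470352896

2.047035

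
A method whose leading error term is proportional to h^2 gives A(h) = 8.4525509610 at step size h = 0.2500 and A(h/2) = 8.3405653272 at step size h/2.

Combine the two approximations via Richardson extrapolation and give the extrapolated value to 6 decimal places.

8.303237

Order 2 gives 2^r = 4 and 2^r − 1 = 3.
Top: 4(8.3405653272) − (8.4525509610) = 24.9097103478
24.9097103478 ÷ 3 = 8.3032367826
Shift from A(h/2): −0.0373285446.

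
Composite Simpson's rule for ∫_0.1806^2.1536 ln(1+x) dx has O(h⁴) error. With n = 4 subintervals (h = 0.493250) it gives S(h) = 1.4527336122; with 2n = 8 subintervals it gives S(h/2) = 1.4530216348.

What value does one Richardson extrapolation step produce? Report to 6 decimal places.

Order 4 gives 2^r = 16 and 2^r − 1 = 15.
16 × 1.4530216348 = 23.2483461568; subtract 1.4527336122 → 21.7956125446
Divide by 2^4 − 1 = 15.
Extrapolated: 21.7956125446 / 15 = 1.4530408363

1.453041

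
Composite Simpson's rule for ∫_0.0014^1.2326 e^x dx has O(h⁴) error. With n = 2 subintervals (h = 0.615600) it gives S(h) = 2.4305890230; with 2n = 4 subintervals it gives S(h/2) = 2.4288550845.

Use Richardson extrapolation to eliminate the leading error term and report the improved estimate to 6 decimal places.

2.428739

r = 4: numerator weight 16, denominator 15.
Numerator 16 × A(h/2) − A(h) = 16 × 2.4288550845 − 2.4305890230 = 36.4310923290
Denominator 16 − 1 = 15.
Extrapolated: 36.4310923290 / 15 = 2.4287394886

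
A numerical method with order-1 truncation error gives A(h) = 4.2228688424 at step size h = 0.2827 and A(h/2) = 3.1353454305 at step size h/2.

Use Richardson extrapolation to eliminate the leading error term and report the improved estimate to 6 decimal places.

2.047822

Method order is 1; weight 2^1 = 2.
Difference of the inputs: 3.1353454305 − 4.2228688424 = -1.0875234119
Divide by 2^1 − 1 = 1: (-1.0875234119)/1 = -1.0875234119
R = 3.1353454305 − 1.0875234119 = 2.0478220186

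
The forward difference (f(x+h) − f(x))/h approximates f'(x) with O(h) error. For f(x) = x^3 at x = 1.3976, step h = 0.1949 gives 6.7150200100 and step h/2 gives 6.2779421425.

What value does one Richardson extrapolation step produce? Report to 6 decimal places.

With r = 1 the leading error scales as h^1, so the weight is 2^1 = 2.
2×6.2779421425 = 12.5558842850; 12.5558842850 − 6.7150200100 = 5.8408642750
Divide by 2^1 − 1 = 1.
(2×6.2779421425 − 6.7150200100)/(2 − 1) = 5.8408642750
Shift from A(h/2): −0.4370778675.

5.840864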